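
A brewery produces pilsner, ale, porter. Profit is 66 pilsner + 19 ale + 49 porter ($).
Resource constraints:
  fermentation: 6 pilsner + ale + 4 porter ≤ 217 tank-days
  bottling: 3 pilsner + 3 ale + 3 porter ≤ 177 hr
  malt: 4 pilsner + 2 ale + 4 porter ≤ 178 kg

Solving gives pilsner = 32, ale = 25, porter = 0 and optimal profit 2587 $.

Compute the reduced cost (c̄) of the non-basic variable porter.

Check each constraint at x*: fermentation 217/217 (tight); bottling 171/177 (slack 6); malt 178/178 (tight).
Slack constraints have shadow price 0 (complementary slackness).
The binding rows give the dual system: 6·y_fermentation + 4·y_malt = 66 and 1·y_fermentation + 2·y_malt = 19.
→ y_fermentation = 7 and y_malt = 6.
Reduced cost of porter: c₃ − yᵀa₃ = 49 − (7·4 + 6·4) = 49 − 52 = -3.

-3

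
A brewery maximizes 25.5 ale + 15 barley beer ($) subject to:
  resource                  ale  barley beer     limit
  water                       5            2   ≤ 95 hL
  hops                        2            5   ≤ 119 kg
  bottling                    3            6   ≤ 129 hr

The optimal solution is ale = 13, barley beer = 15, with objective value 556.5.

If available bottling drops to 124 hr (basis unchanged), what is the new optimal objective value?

551.5

Binding: water and bottling. Non-binding: hops (18 unused).
Since hops is not tight, its dual is 0.
The binding rows give the dual system: 5·y_water + 3·y_bottling = 25.5 and 2·y_water + 6·y_bottling = 15.
→ y_water = 4.5 and y_bottling = 1.
Δz = y_bottling·Δb = 1 × (-5) = -5, so new z* = 556.5 − 5 = 551.5.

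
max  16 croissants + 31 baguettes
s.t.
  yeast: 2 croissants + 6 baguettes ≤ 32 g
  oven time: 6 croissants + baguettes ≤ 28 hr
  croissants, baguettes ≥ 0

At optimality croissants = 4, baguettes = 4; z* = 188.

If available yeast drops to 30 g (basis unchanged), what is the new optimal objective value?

Both yeast and oven time are binding at x*.
From A_Bᵀ y = c: 2·y_yeast + 6·y_oven time = 16; 6·y_yeast + 1·y_oven time = 31.
Solving: y_yeast = 5, y_oven time = 1.
Δz = y_yeast·Δb = 5 × (-2) = -10, so new z* = 188 − 10 = 178.

178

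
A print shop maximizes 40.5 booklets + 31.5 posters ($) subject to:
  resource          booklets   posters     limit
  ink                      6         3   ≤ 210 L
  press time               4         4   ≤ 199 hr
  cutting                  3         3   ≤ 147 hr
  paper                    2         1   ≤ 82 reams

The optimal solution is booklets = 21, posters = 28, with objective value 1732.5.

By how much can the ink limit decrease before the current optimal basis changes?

63

Binding constraints: ink, cutting. The basis is B = [[6,3],[3,3]] with det 9.
Per unit decrease in ink, x* moves by d = (-0.3333, 0.3333).
The basis stays optimal until booklets reaches 0; allowable decrease = 63 L.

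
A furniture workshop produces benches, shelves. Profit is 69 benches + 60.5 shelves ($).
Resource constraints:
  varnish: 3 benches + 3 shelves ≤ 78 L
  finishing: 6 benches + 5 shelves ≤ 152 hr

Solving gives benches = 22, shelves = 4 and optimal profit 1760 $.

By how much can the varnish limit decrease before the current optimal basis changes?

2

Binding constraints: varnish, finishing. The basis is B = [[3,3],[6,5]] with det -3.
Per unit decrease in varnish, x* moves by d = (1.6667, -2).
The basis stays optimal until shelves reaches 0; allowable decrease = 2 L.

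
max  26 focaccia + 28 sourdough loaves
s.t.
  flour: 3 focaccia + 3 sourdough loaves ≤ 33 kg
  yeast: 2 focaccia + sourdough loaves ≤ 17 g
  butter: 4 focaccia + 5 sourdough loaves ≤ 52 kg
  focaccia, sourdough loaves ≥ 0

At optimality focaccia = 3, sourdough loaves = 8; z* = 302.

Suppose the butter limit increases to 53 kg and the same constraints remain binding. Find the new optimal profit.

304

At the optimum: flour uses 33 of 33 (binding); yeast uses 14 of 17 (slack = 3); butter uses 52 of 52 (binding).
Since yeast is not tight, its dual is 0.
The binding rows give the dual system: 3·y_flour + 4·y_butter = 26 and 3·y_flour + 5·y_butter = 28.
This yields shadow prices y_flour = 6, y_butter = 2.
Δz = y_butter·Δb = 2 × (1) = 2, so new z* = 302 + 2 = 304.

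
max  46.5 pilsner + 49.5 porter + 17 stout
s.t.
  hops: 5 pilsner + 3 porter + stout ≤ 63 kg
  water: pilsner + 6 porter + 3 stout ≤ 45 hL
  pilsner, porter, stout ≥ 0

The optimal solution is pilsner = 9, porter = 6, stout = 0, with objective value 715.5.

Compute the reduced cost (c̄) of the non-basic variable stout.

Check each constraint at x*: hops 63/63 (tight); water 45/45 (tight).
The binding rows give the dual system: 5·y_hops + 1·y_water = 46.5 and 3·y_hops + 6·y_water = 49.5.
This yields shadow prices y_hops = 8.5, y_water = 4.
Reduced cost of stout: c₃ − yᵀa₃ = 17 − (8.5·1 + 4·3) = 17 − 20.5 = -3.5.

-3.5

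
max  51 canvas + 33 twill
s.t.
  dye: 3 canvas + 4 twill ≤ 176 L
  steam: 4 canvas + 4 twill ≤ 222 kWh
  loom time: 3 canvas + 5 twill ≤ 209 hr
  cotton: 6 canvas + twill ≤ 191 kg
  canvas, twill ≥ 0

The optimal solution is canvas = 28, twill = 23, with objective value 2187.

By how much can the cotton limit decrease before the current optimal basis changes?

Binding constraints: dye, cotton. The basis is B = [[3,4],[6,1]] with det -21.
Per unit decrease in cotton, x* moves by d = (-0.1905, 0.1429).
The basis stays optimal until loom time becomes binding; allowable decrease = 70 kg.

70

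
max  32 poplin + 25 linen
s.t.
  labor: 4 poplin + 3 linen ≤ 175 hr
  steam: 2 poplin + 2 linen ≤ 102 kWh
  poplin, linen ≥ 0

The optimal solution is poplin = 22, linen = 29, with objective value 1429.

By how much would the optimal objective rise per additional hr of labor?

7

At the optimum: labor uses 175 of 175 (binding); steam uses 102 of 102 (binding).
The binding rows give the dual system: 4·y_labor + 2·y_steam = 32 and 3·y_labor + 2·y_steam = 25.
This yields shadow prices y_labor = 7, y_steam = 2.
Shadow price of labor = 7.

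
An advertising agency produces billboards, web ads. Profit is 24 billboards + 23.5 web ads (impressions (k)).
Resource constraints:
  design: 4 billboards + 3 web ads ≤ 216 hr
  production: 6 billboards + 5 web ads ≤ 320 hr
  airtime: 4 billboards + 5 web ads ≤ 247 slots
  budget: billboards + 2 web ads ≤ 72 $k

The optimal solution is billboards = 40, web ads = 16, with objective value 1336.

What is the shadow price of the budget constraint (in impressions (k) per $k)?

Binding: production and budget. Non-binding: design (8 unused), airtime (7 unused).
Since design, airtime are not tight, their duals are 0.
From A_Bᵀ y = c: 6·y_production + 1·y_budget = 24; 5·y_production + 2·y_budget = 23.5.
This yields shadow prices y_production = 3.5, y_budget = 3.
Shadow price of budget = 3.

3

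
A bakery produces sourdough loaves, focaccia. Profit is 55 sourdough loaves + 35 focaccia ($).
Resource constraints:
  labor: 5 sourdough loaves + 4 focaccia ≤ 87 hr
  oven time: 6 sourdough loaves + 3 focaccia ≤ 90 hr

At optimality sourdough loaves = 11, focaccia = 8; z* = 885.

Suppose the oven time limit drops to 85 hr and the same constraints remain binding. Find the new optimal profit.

860

Check each constraint at x*: labor 87/87 (tight); oven time 90/90 (tight).
From A_Bᵀ y = c: 5·y_labor + 6·y_oven time = 55; 4·y_labor + 3·y_oven time = 35.
→ y_labor = 5 and y_oven time = 5.
Δz = y_oven time·Δb = 5 × (-5) = -25, so new z* = 885 − 25 = 860.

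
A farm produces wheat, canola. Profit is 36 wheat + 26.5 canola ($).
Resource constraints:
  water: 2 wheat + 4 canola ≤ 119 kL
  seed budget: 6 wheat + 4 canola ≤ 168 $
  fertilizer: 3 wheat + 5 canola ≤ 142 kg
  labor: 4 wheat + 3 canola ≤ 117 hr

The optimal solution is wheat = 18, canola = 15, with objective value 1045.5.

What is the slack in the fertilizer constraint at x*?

fertilizer used = 3·18 + 5·15 = 129; slack = 142 − 129 = 13.

13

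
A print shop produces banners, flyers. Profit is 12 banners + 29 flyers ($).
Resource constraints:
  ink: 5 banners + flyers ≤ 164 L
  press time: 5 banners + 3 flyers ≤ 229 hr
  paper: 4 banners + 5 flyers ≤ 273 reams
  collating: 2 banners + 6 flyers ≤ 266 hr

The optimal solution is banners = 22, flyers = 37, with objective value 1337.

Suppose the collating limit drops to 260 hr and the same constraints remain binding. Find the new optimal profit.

1313

Binding: paper and collating. Non-binding: ink (17 unused), press time (8 unused).
Slack constraints have shadow price 0 (complementary slackness).
The binding rows give the dual system: 4·y_paper + 2·y_collating = 12 and 5·y_paper + 6·y_collating = 29.
Solving: y_paper = 1, y_collating = 4.
Δz = y_collating·Δb = 4 × (-6) = -24, so new z* = 1337 − 24 = 1313.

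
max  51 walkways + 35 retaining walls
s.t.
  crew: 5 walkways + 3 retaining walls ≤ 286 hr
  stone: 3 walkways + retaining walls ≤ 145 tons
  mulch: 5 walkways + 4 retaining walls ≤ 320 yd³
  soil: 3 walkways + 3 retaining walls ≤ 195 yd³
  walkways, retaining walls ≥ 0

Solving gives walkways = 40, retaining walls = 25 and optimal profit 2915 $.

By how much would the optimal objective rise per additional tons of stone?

8

Check each constraint at x*: crew 275/286 (slack 11); stone 145/145 (tight); mulch 300/320 (slack 20); soil 195/195 (tight).
Since crew, mulch are not tight, their duals are 0.
Dual feasibility on the basic columns requires 3·y_stone + 3·y_soil = 51, 1·y_stone + 3·y_soil = 35.
→ y_stone = 8 and y_soil = 9.
Shadow price of stone = 8.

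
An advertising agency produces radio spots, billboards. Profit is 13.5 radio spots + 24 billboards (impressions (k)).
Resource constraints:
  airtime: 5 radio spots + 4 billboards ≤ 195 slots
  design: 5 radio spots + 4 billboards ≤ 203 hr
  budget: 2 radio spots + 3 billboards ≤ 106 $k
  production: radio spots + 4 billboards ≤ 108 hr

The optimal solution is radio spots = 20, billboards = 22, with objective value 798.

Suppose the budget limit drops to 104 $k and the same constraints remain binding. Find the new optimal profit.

786

At the optimum: airtime uses 188 of 195 (slack = 7); design uses 188 of 203 (slack = 15); budget uses 106 of 106 (binding); production uses 108 of 108 (binding).
Slack constraints have shadow price 0 (complementary slackness).
From A_Bᵀ y = c: 2·y_budget + 1·y_production = 13.5; 3·y_budget + 4·y_production = 24.
Solving: y_budget = 6, y_production = 1.5.
Δz = y_budget·Δb = 6 × (-2) = -12, so new z* = 798 − 12 = 786.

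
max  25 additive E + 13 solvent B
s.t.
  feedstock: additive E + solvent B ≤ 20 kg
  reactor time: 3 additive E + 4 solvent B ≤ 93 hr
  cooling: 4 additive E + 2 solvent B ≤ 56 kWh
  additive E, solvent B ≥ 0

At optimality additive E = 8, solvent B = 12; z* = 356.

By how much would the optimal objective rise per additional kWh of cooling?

6

Check each constraint at x*: feedstock 20/20 (tight); reactor time 72/93 (slack 21); cooling 56/56 (tight).
By complementary slackness, y = 0 for the non-binding constraint.
Dual feasibility on the basic columns requires 1·y_feedstock + 4·y_cooling = 25, 1·y_feedstock + 2·y_cooling = 13.
→ y_feedstock = 1 and y_cooling = 6.
Shadow price of cooling = 6.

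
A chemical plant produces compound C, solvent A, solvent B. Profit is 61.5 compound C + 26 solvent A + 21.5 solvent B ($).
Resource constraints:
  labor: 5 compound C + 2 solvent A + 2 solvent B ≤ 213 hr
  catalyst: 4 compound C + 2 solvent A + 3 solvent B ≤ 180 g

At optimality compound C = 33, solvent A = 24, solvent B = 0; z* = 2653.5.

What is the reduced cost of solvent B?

-8

Both labor and catalyst are binding at x*.
Dual feasibility on the basic columns requires 5·y_labor + 4·y_catalyst = 61.5, 2·y_labor + 2·y_catalyst = 26.
Solving: y_labor = 9.5, y_catalyst = 3.5.
Reduced cost of solvent B: c₃ − yᵀa₃ = 21.5 − (9.5·2 + 3.5·3) = 21.5 − 29.5 = -8.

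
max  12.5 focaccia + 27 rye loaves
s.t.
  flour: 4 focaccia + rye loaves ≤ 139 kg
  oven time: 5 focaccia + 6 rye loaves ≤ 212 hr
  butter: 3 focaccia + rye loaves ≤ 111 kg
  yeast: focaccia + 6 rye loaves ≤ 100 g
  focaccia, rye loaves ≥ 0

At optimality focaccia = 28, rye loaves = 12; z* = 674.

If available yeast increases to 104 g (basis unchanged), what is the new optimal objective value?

684

Binding: oven time and yeast. Non-binding: flour (15 unused), butter (15 unused).
By complementary slackness, y = 0 for the non-binding constraints.
From A_Bᵀ y = c: 5·y_oven time + 1·y_yeast = 12.5; 6·y_oven time + 6·y_yeast = 27.
This yields shadow prices y_oven time = 2, y_yeast = 2.5.
Δz = y_yeast·Δb = 2.5 × (4) = 10, so new z* = 674 + 10 = 684.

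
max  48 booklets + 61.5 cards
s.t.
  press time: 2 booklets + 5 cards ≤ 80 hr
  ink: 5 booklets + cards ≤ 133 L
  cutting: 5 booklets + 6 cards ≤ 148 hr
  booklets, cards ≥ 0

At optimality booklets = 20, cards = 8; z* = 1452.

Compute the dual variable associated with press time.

Binding: press time and cutting. Non-binding: ink (25 unused).
Since ink is not tight, its dual is 0.
From A_Bᵀ y = c: 2·y_press time + 5·y_cutting = 48; 5·y_press time + 6·y_cutting = 61.5.
→ y_press time = 1.5 and y_cutting = 9.
Shadow price of press time = 1.5.

1.5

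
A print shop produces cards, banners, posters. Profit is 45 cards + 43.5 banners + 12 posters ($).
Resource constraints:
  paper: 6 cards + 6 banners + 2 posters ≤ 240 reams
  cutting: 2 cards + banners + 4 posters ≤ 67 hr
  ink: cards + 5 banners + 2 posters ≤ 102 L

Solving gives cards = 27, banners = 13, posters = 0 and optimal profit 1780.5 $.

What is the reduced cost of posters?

At the optimum: paper uses 240 of 240 (binding); cutting uses 67 of 67 (binding); ink uses 92 of 102 (slack = 10).
Slack constraints have shadow price 0 (complementary slackness).
Dual feasibility on the basic columns requires 6·y_paper + 2·y_cutting = 45, 6·y_paper + 1·y_cutting = 43.5.
→ y_paper = 7 and y_cutting = 1.5.
Reduced cost of posters: c₃ − yᵀa₃ = 12 − (7·2 + 1.5·4) = 12 − 20 = -8.

-8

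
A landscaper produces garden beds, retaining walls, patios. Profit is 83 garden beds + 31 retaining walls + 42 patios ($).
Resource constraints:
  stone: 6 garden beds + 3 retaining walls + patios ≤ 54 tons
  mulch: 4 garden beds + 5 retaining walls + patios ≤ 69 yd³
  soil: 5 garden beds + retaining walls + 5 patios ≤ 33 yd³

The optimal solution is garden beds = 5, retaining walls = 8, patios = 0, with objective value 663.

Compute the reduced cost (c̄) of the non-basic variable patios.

At the optimum: stone uses 54 of 54 (binding); mulch uses 60 of 69 (slack = 9); soil uses 33 of 33 (binding).
Since mulch is not tight, its dual is 0.
The binding rows give the dual system: 6·y_stone + 5·y_soil = 83 and 3·y_stone + 1·y_soil = 31.
This yields shadow prices y_stone = 8, y_soil = 7.
Reduced cost of patios: c₃ − yᵀa₃ = 42 − (8·1 + 7·5) = 42 − 43 = -1.

-1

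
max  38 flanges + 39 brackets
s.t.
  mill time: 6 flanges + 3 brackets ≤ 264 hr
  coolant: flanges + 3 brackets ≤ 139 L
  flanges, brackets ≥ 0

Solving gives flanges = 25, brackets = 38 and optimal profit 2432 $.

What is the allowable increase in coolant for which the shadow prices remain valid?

Binding constraints: mill time, coolant. The basis is B = [[6,3],[1,3]] with det 15.
Per unit increase in coolant, x* moves by d = (-0.2, 0.4).
The basis stays optimal until flanges reaches 0; allowable increase = 125 L.

125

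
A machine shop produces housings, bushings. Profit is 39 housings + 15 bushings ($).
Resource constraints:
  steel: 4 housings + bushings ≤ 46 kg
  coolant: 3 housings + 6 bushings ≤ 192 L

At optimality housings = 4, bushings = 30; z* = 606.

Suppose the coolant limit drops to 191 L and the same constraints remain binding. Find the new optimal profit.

Both steel and coolant are binding at x*.
The binding rows give the dual system: 4·y_steel + 3·y_coolant = 39 and 1·y_steel + 6·y_coolant = 15.
This yields shadow prices y_steel = 9, y_coolant = 1.
Δz = y_coolant·Δb = 1 × (-1) = -1, so new z* = 606 − 1 = 605.

605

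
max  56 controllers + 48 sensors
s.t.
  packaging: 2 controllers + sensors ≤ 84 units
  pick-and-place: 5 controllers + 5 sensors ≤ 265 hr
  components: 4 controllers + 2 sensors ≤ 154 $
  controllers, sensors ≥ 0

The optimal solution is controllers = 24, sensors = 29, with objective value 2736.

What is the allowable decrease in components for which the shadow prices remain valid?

48

Binding constraints: pick-and-place, components. The basis is B = [[5,5],[4,2]] with det -10.
Per unit decrease in components, x* moves by d = (-0.5, 0.5).
The basis stays optimal until controllers reaches 0; allowable decrease = 48 $.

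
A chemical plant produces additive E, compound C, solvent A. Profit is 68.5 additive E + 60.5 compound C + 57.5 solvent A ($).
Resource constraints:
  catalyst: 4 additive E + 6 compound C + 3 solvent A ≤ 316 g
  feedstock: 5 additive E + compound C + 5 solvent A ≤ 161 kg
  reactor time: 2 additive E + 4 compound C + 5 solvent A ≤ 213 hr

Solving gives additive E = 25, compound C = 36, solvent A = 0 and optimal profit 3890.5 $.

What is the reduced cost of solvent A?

Check each constraint at x*: catalyst 316/316 (tight); feedstock 161/161 (tight); reactor time 194/213 (slack 19).
By complementary slackness, y = 0 for the non-binding constraint.
The binding rows give the dual system: 4·y_catalyst + 5·y_feedstock = 68.5 and 6·y_catalyst + 1·y_feedstock = 60.5.
→ y_catalyst = 9 and y_feedstock = 6.5.
Reduced cost of solvent A: c₃ − yᵀa₃ = 57.5 − (9·3 + 6.5·5) = 57.5 − 59.5 = -2.

-2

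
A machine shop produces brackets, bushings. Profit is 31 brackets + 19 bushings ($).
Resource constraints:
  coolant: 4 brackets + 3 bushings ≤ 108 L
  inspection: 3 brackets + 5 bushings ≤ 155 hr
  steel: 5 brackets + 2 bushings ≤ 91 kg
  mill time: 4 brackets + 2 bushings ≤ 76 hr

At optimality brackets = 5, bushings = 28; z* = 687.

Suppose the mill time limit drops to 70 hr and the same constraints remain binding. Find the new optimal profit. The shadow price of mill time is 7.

645

Δb = -6, so new z* = 687 + (7)·(-6) = 687 − 42 = 645.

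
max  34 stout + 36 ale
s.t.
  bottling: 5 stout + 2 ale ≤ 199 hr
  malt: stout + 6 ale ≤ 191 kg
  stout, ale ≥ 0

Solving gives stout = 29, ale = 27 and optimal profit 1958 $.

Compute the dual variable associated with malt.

4

Both bottling and malt are binding at x*.
Dual feasibility on the basic columns requires 5·y_bottling + 1·y_malt = 34, 2·y_bottling + 6·y_malt = 36.
This yields shadow prices y_bottling = 6, y_malt = 4.
Shadow price of malt = 4.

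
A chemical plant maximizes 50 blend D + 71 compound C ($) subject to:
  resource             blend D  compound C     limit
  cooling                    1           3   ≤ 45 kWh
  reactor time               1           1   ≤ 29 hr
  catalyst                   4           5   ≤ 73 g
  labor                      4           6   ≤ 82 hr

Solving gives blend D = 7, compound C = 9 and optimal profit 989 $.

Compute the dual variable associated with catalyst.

4

Check each constraint at x*: cooling 34/45 (slack 11); reactor time 16/29 (slack 13); catalyst 73/73 (tight); labor 82/82 (tight).
By complementary slackness, y = 0 for the non-binding constraints.
The binding rows give the dual system: 4·y_catalyst + 4·y_labor = 50 and 5·y_catalyst + 6·y_labor = 71.
→ y_catalyst = 4 and y_labor = 8.5.
Shadow price of catalyst = 4.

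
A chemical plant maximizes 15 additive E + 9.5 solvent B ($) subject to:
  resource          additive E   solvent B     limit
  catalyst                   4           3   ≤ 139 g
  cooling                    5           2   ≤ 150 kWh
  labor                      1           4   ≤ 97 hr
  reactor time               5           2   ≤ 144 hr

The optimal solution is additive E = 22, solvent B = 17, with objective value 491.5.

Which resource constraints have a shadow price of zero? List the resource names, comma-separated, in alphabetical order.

cooling, labor

catalyst: 139/139 (binding)
cooling: 144/150 (slack 6)
labor: 90/97 (slack 7)
reactor time: 144/144 (binding)
By complementary slackness, a constraint with positive slack has shadow price 0 → cooling, labor.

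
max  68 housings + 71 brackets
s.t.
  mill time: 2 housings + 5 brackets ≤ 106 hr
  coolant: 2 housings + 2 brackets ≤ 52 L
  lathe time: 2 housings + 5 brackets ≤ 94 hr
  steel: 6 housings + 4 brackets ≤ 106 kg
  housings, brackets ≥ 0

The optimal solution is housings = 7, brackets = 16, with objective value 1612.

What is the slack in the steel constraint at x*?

0

steel used = 6·7 + 4·16 = 106; slack = 106 − 106 = 0.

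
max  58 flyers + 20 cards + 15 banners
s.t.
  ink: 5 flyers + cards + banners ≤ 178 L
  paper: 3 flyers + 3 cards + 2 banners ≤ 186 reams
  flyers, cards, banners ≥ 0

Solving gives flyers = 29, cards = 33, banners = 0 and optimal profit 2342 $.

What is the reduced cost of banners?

At the optimum: ink uses 178 of 178 (binding); paper uses 186 of 186 (binding).
The binding rows give the dual system: 5·y_ink + 3·y_paper = 58 and 1·y_ink + 3·y_paper = 20.
Solving: y_ink = 9.5, y_paper = 3.5.
Reduced cost of banners: c₃ − yᵀa₃ = 15 − (9.5·1 + 3.5·2) = 15 − 16.5 = -1.5.

-1.5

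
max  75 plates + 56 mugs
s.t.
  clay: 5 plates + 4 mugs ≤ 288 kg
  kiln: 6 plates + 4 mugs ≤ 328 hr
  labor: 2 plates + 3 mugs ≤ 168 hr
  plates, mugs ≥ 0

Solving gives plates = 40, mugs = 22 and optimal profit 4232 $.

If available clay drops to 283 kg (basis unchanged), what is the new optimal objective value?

4187

At the optimum: clay uses 288 of 288 (binding); kiln uses 328 of 328 (binding); labor uses 146 of 168 (slack = 22).
Since labor is not tight, its dual is 0.
The binding rows give the dual system: 5·y_clay + 6·y_kiln = 75 and 4·y_clay + 4·y_kiln = 56.
This yields shadow prices y_clay = 9, y_kiln = 5.
Δz = y_clay·Δb = 9 × (-5) = -45, so new z* = 4232 − 45 = 4187.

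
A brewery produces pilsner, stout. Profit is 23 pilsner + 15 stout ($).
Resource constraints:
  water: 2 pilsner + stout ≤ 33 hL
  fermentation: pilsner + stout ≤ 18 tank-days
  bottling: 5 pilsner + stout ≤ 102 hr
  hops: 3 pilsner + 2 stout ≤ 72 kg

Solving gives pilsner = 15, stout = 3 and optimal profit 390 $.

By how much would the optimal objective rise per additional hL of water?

At the optimum: water uses 33 of 33 (binding); fermentation uses 18 of 18 (binding); bottling uses 78 of 102 (slack = 24); hops uses 51 of 72 (slack = 21).
Since bottling, hops are not tight, their duals are 0.
The binding rows give the dual system: 2·y_water + 1·y_fermentation = 23 and 1·y_water + 1·y_fermentation = 15.
→ y_water = 8 and y_fermentation = 7.
Shadow price of water = 8.

8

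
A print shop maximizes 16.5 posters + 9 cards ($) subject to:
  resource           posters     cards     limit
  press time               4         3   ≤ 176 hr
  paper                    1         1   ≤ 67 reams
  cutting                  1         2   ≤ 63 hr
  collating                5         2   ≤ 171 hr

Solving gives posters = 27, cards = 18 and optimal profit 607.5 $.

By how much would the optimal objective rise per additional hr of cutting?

Check each constraint at x*: press time 162/176 (slack 14); paper 45/67 (slack 22); cutting 63/63 (tight); collating 171/171 (tight).
By complementary slackness, y = 0 for the non-binding constraints.
The binding rows give the dual system: 1·y_cutting + 5·y_collating = 16.5 and 2·y_cutting + 2·y_collating = 9.
→ y_cutting = 1.5 and y_collating = 3.
Shadow price of cutting = 1.5.

1.5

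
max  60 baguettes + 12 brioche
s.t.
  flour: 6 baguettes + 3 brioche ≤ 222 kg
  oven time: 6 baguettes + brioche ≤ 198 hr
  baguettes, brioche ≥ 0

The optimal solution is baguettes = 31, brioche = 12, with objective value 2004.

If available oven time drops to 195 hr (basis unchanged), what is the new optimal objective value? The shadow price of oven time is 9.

1977

Δb = -3, so new z* = 2004 + (9)·(-3) = 2004 − 27 = 1977.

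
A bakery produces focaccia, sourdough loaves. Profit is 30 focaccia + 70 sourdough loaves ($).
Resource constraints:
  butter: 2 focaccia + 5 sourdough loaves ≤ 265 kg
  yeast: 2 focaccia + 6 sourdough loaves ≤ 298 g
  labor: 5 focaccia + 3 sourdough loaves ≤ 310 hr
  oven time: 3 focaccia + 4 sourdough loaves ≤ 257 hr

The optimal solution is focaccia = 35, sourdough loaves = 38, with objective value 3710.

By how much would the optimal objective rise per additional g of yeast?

Binding: yeast and oven time. Non-binding: butter (5 unused), labor (21 unused).
By complementary slackness, y = 0 for the non-binding constraints.
The binding rows give the dual system: 2·y_yeast + 3·y_oven time = 30 and 6·y_yeast + 4·y_oven time = 70.
→ y_yeast = 9 and y_oven time = 4.
Shadow price of yeast = 9.

9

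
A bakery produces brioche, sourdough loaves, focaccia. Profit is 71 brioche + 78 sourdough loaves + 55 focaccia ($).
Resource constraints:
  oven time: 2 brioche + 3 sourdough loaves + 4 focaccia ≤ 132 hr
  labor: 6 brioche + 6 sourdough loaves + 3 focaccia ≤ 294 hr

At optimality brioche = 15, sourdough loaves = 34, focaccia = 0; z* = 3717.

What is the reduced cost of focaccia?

-1.5

Check each constraint at x*: oven time 132/132 (tight); labor 294/294 (tight).
The binding rows give the dual system: 2·y_oven time + 6·y_labor = 71 and 3·y_oven time + 6·y_labor = 78.
Solving: y_oven time = 7, y_labor = 9.5.
Reduced cost of focaccia: c₃ − yᵀa₃ = 55 − (7·4 + 9.5·3) = 55 − 56.5 = -1.5.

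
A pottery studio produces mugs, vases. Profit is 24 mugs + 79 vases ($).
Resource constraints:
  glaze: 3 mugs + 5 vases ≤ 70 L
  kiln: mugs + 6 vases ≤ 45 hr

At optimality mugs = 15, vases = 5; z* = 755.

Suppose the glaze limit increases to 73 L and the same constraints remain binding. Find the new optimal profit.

Check each constraint at x*: glaze 70/70 (tight); kiln 45/45 (tight).
The binding rows give the dual system: 3·y_glaze + 1·y_kiln = 24 and 5·y_glaze + 6·y_kiln = 79.
Solving: y_glaze = 5, y_kiln = 9.
Δz = y_glaze·Δb = 5 × (3) = 15, so new z* = 755 + 15 = 770.

770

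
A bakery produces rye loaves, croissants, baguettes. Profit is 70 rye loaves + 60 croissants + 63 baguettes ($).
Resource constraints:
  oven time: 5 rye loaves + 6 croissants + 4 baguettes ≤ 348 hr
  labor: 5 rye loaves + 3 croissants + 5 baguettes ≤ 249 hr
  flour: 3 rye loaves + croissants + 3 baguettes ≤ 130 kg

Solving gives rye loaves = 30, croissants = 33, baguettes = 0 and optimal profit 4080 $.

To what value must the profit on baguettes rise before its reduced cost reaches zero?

64

Binding: oven time and labor. Non-binding: flour (7 unused).
Since flour is not tight, its dual is 0.
The binding rows give the dual system: 5·y_oven time + 5·y_labor = 70 and 6·y_oven time + 3·y_labor = 60.
→ y_oven time = 6 and y_labor = 8.
baguettes enters the basis when its profit ≥ yᵀa₃ = 6·4 + 8·5 = 64.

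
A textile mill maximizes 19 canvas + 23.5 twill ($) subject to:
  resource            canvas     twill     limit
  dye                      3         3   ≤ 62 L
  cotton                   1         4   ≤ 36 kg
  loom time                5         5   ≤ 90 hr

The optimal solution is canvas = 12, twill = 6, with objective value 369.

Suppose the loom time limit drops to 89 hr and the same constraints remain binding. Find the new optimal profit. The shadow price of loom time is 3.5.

365.5

Δb = -1, so new z* = 369 + (3.5)·(-1) = 369 − 3.5 = 365.5.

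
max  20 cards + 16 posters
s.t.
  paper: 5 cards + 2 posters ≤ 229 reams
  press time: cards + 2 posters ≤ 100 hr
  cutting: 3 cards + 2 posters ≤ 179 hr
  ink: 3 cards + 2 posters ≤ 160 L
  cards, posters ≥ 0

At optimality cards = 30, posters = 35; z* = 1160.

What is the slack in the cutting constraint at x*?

19

cutting used = 3·30 + 2·35 = 160; slack = 179 − 160 = 19.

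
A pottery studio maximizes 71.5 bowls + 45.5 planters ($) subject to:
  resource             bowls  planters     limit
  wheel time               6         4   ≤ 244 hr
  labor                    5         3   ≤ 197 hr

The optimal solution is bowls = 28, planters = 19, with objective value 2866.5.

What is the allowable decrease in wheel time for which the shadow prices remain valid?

Binding constraints: wheel time, labor. The basis is B = [[6,4],[5,3]] with det -2.
Per unit decrease in wheel time, x* moves by d = (1.5, -2.5).
The basis stays optimal until planters reaches 0; allowable decrease = 7.6 hr.

7.6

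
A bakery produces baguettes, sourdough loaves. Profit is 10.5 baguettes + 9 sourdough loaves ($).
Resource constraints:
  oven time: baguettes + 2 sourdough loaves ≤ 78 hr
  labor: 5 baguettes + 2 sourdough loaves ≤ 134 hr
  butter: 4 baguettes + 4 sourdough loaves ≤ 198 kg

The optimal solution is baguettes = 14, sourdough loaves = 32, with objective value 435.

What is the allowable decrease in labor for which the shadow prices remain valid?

Binding constraints: oven time, labor. The basis is B = [[1,2],[5,2]] with det -8.
Per unit decrease in labor, x* moves by d = (-0.25, 0.125).
The basis stays optimal until baguettes reaches 0; allowable decrease = 56 hr.

56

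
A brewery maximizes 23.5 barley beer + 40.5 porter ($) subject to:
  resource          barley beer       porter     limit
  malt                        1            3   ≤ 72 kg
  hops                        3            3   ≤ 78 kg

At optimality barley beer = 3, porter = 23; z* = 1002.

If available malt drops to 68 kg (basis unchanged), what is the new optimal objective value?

Check each constraint at x*: malt 72/72 (tight); hops 78/78 (tight).
Dual feasibility on the basic columns requires 1·y_malt + 3·y_hops = 23.5, 3·y_malt + 3·y_hops = 40.5.
This yields shadow prices y_malt = 8.5, y_hops = 5.
Δz = y_malt·Δb = 8.5 × (-4) = -34, so new z* = 1002 − 34 = 968.

968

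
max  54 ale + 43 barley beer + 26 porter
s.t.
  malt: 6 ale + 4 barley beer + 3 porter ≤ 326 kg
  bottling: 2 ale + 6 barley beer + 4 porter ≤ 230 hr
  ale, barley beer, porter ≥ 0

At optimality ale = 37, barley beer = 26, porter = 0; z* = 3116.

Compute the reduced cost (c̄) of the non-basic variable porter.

-5.5

At the optimum: malt uses 326 of 326 (binding); bottling uses 230 of 230 (binding).
The binding rows give the dual system: 6·y_malt + 2·y_bottling = 54 and 4·y_malt + 6·y_bottling = 43.
This yields shadow prices y_malt = 8.5, y_bottling = 1.5.
Reduced cost of porter: c₃ − yᵀa₃ = 26 − (8.5·3 + 1.5·4) = 26 − 31.5 = -5.5.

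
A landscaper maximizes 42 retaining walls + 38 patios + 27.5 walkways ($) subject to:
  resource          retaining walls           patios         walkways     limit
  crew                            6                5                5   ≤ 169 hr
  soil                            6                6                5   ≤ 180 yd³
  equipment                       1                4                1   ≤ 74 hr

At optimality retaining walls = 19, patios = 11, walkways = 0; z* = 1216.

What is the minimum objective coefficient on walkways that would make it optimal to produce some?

35

Check each constraint at x*: crew 169/169 (tight); soil 180/180 (tight); equipment 63/74 (slack 11).
By complementary slackness, y = 0 for the non-binding constraint.
From A_Bᵀ y = c: 6·y_crew + 6·y_soil = 42; 5·y_crew + 6·y_soil = 38.
This yields shadow prices y_crew = 4, y_soil = 3.
walkways enters the basis when its profit ≥ yᵀa₃ = 4·5 + 3·5 = 35.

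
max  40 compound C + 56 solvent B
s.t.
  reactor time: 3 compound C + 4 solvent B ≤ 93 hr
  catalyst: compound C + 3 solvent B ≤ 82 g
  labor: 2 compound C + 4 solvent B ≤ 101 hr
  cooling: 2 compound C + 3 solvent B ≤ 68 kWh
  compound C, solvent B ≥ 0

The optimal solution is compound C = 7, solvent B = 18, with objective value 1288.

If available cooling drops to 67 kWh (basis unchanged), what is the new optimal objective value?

1280

At the optimum: reactor time uses 93 of 93 (binding); catalyst uses 61 of 82 (slack = 21); labor uses 86 of 101 (slack = 15); cooling uses 68 of 68 (binding).
Slack constraints have shadow price 0 (complementary slackness).
Dual feasibility on the basic columns requires 3·y_reactor time + 2·y_cooling = 40, 4·y_reactor time + 3·y_cooling = 56.
Solving: y_reactor time = 8, y_cooling = 8.
Δz = y_cooling·Δb = 8 × (-1) = -8, so new z* = 1288 − 8 = 1280.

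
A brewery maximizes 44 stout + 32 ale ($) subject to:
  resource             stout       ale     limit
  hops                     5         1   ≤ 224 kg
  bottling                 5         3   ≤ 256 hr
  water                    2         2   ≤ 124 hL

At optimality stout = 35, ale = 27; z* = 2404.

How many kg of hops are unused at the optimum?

hops used = 5·35 + 1·27 = 202; slack = 224 − 202 = 22.

22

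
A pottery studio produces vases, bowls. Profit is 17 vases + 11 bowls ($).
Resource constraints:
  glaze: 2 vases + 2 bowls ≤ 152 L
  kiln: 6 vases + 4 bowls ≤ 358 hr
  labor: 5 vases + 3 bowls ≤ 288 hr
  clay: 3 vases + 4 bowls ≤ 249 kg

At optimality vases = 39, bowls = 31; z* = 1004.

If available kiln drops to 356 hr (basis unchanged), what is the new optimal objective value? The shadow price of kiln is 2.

1000

Δb = -2, so new z* = 1004 + (2)·(-2) = 1004 − 4 = 1000.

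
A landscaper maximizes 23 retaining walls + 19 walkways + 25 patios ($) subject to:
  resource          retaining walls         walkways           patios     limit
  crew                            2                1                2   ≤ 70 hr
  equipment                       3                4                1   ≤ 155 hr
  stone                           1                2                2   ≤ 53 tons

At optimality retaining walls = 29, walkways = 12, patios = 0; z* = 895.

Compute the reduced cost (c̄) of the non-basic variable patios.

Check each constraint at x*: crew 70/70 (tight); equipment 135/155 (slack 20); stone 53/53 (tight).
Slack constraints have shadow price 0 (complementary slackness).
From A_Bᵀ y = c: 2·y_crew + 1·y_stone = 23; 1·y_crew + 2·y_stone = 19.
This yields shadow prices y_crew = 9, y_stone = 5.
Reduced cost of patios: c₃ − yᵀa₃ = 25 − (9·2 + 5·2) = 25 − 28 = -3.

-3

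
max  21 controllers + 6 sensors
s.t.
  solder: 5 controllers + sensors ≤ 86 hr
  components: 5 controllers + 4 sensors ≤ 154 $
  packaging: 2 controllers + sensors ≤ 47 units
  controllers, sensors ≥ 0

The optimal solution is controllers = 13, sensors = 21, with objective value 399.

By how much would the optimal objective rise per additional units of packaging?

3

Check each constraint at x*: solder 86/86 (tight); components 149/154 (slack 5); packaging 47/47 (tight).
Slack constraints have shadow price 0 (complementary slackness).
The binding rows give the dual system: 5·y_solder + 2·y_packaging = 21 and 1·y_solder + 1·y_packaging = 6.
Solving: y_solder = 3, y_packaging = 3.
Shadow price of packaging = 3.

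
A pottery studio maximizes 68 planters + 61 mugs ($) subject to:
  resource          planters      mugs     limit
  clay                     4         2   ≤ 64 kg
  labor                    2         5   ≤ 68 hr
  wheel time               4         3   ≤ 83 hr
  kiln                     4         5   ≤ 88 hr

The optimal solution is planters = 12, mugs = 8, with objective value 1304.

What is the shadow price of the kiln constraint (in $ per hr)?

Check each constraint at x*: clay 64/64 (tight); labor 64/68 (slack 4); wheel time 72/83 (slack 11); kiln 88/88 (tight).
Slack constraints have shadow price 0 (complementary slackness).
From A_Bᵀ y = c: 4·y_clay + 4·y_kiln = 68; 2·y_clay + 5·y_kiln = 61.
→ y_clay = 8 and y_kiln = 9.
Shadow price of kiln = 9.

9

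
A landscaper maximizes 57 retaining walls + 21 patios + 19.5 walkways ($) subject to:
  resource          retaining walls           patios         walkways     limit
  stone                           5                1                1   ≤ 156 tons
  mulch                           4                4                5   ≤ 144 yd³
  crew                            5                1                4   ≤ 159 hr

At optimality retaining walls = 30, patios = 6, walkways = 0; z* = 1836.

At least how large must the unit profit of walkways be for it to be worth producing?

24

At the optimum: stone uses 156 of 156 (binding); mulch uses 144 of 144 (binding); crew uses 156 of 159 (slack = 3).
Since crew is not tight, its dual is 0.
The binding rows give the dual system: 5·y_stone + 4·y_mulch = 57 and 1·y_stone + 4·y_mulch = 21.
This yields shadow prices y_stone = 9, y_mulch = 3.
walkways enters the basis when its profit ≥ yᵀa₃ = 9·1 + 3·5 = 24.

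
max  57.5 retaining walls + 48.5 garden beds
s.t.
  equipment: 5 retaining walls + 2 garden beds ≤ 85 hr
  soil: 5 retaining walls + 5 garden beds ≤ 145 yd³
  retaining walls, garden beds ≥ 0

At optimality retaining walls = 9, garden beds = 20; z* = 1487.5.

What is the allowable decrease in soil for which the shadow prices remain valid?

60

Binding constraints: equipment, soil. The basis is B = [[5,2],[5,5]] with det 15.
Per unit decrease in soil, x* moves by d = (0.1333, -0.3333).
The basis stays optimal until garden beds reaches 0; allowable decrease = 60 yd³.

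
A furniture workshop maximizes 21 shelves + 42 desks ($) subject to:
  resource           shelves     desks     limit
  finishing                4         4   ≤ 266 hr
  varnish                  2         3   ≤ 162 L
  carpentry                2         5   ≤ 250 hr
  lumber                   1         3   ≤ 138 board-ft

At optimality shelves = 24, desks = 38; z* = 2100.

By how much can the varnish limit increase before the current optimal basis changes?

Binding constraints: varnish, lumber. The basis is B = [[2,3],[1,3]] with det 3.
Per unit increase in varnish, x* moves by d = (1, -0.3333).
The basis stays optimal until finishing becomes binding; allowable increase = 6.75 L.

6.75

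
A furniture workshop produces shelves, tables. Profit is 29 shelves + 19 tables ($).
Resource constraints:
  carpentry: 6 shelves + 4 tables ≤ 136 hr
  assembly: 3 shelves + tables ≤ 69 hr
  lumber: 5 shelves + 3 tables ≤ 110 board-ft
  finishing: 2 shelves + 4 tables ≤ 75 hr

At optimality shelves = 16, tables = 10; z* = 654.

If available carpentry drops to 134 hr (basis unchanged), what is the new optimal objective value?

Check each constraint at x*: carpentry 136/136 (tight); assembly 58/69 (slack 11); lumber 110/110 (tight); finishing 72/75 (slack 3).
By complementary slackness, y = 0 for the non-binding constraints.
The binding rows give the dual system: 6·y_carpentry + 5·y_lumber = 29 and 4·y_carpentry + 3·y_lumber = 19.
This yields shadow prices y_carpentry = 4, y_lumber = 1.
Δz = y_carpentry·Δb = 4 × (-2) = -8, so new z* = 654 − 8 = 646.

646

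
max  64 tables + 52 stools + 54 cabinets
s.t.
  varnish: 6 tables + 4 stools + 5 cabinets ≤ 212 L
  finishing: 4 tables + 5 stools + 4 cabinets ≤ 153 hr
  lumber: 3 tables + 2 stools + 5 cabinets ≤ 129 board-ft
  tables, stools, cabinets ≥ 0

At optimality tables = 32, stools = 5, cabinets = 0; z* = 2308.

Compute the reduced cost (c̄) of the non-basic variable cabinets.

-2

At the optimum: varnish uses 212 of 212 (binding); finishing uses 153 of 153 (binding); lumber uses 106 of 129 (slack = 23).
Slack constraints have shadow price 0 (complementary slackness).
From A_Bᵀ y = c: 6·y_varnish + 4·y_finishing = 64; 4·y_varnish + 5·y_finishing = 52.
This yields shadow prices y_varnish = 8, y_finishing = 4.
Reduced cost of cabinets: c₃ − yᵀa₃ = 54 − (8·5 + 4·4) = 54 − 56 = -2.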